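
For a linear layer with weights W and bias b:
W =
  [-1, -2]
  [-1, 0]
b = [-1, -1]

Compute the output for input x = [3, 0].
y = [-4, -4]

Wx = [-1×3 + -2×0, -1×3 + 0×0]
   = [-3, -3]
y = Wx + b = [-3 + -1, -3 + -1] = [-4, -4]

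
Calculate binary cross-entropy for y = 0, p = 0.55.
L = 0.7985

L = -0·log(0.55) - 1·log(0.45) = -log(0.45) = 0.7985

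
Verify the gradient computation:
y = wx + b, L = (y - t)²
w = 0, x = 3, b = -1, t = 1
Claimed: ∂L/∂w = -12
Correct

y = (0)(3) + -1 = -1
∂L/∂y = 2(y - t) = 2(-1 - 1) = -4
∂y/∂w = x = 3
∂L/∂w = -4 × 3 = -12

Claimed value: -12
Correct: The correct gradient is -12.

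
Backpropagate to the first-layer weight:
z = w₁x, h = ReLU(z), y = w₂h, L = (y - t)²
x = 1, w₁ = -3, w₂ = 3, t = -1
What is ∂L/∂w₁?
∂L/∂w₁ = 0

Forward pass:
z = w₁x = -3×1 = -3
h = ReLU(-3) = 0
y = w₂h = 3×0 = 0

Backward pass:
∂L/∂y = 2(y - t) = 2(0 - -1) = 2
∂y/∂h = w₂ = 3
∂h/∂z = 0 (ReLU derivative)
∂z/∂w₁ = x = 1

∂L/∂w₁ = 2 × 3 × 0 × 1 = 0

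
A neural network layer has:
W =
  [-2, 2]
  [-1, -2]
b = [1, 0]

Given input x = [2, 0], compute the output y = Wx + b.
y = [-3, -2]

Wx = [-2×2 + 2×0, -1×2 + -2×0]
   = [-4, -2]
y = Wx + b = [-4 + 1, -2 + 0] = [-3, -2]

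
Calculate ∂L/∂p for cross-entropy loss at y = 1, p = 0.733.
∂L/∂p = -1.364

∂L/∂p = -y/p + (1-y)/(1-p) = -1/0.733 + 0 = -1.364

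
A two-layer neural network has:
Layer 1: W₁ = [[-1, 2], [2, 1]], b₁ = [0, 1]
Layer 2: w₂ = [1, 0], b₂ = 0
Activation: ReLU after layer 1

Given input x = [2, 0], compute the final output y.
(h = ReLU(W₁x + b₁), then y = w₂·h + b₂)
y = 0

Layer 1 pre-activation: z₁ = [-2, 5]
After ReLU: h = [0, 5]
Layer 2 output: y = 1×0 + 0×5 + 0 = 0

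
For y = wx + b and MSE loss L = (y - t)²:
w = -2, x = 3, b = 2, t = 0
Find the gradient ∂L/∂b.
∂L/∂b = -8

y = wx + b = (-2)(3) + 2 = -4
∂L/∂y = 2(y - t) = 2(-4 - 0) = -8
∂y/∂b = 1
∂L/∂b = ∂L/∂y · ∂y/∂b = -8 × 1 = -8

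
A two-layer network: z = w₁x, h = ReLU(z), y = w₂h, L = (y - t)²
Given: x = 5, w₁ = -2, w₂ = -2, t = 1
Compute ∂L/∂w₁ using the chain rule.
∂L/∂w₁ = 0

Forward pass:
z = w₁x = -2×5 = -10
h = ReLU(-10) = 0
y = w₂h = -2×0 = 0

Backward pass:
∂L/∂y = 2(y - t) = 2(0 - 1) = -2
∂y/∂h = w₂ = -2
∂h/∂z = 0 (ReLU derivative)
∂z/∂w₁ = x = 5

∂L/∂w₁ = -2 × -2 × 0 × 5 = 0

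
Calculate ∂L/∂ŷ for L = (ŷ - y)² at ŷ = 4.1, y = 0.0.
∂L/∂ŷ = 8.2

∂L/∂ŷ = 2(ŷ - y) = 2(4.1 - 0.0) = 2(4.1) = 8.2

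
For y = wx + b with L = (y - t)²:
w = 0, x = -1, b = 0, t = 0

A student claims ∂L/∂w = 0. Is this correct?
Correct

y = (0)(-1) + 0 = 0
∂L/∂y = 2(y - t) = 2(0 - 0) = 0
∂y/∂w = x = -1
∂L/∂w = 0 × -1 = 0

Claimed value: 0
Correct: The correct gradient is 0.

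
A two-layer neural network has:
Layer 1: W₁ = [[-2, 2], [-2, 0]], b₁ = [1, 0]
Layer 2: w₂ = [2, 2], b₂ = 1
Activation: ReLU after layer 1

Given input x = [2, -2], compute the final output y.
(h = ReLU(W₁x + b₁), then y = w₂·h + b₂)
y = 1

Layer 1 pre-activation: z₁ = [-7, -4]
After ReLU: h = [0, 0]
Layer 2 output: y = 2×0 + 2×0 + 1 = 1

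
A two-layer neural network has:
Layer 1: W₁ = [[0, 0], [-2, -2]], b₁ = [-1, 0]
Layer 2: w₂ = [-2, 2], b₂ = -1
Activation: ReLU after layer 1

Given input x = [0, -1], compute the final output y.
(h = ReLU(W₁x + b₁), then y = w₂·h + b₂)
y = 3

Layer 1 pre-activation: z₁ = [-1, 2]
After ReLU: h = [0, 2]
Layer 2 output: y = -2×0 + 2×2 + -1 = 3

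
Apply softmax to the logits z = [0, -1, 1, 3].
p = [0.0414, 0.0152, 0.1125, 0.831]

exp(z) = [1, 0.3679, 2.718, 20.09]
Sum = 24.17
p = [0.0414, 0.0152, 0.1125, 0.831]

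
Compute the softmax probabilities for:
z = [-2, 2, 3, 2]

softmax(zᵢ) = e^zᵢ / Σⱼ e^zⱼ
p = [0.0039, 0.2111, 0.5739, 0.2111]

exp(z) = [0.1353, 7.389, 20.09, 7.389]
Sum = 35
p = [0.0039, 0.2111, 0.5739, 0.2111]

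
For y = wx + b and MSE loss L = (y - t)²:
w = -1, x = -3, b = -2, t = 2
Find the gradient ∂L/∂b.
∂L/∂b = -2

y = wx + b = (-1)(-3) + -2 = 1
∂L/∂y = 2(y - t) = 2(1 - 2) = -2
∂y/∂b = 1
∂L/∂b = ∂L/∂y · ∂y/∂b = -2 × 1 = -2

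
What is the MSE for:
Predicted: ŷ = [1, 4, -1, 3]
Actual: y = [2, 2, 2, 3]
MSE = 3.5

MSE = (1/4)((1-2)² + (4-2)² + (-1-2)² + (3-3)²) = (1/4)(1 + 4 + 9 + 0) = 3.5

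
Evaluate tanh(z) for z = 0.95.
0.7398

tanh(0.95) = (e^(0.95) - e^(-0.95))/(e^(0.95) + e^(-0.95)) = 0.7398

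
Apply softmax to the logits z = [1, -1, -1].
p = [0.787, 0.1065, 0.1065]

exp(z) = [2.718, 0.3679, 0.3679]
Sum = 3.454
p = [0.787, 0.1065, 0.1065]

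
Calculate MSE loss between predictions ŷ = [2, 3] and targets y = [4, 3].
MSE = 2

MSE = (1/2)((2-4)² + (3-3)²) = (1/2)(4 + 0) = 2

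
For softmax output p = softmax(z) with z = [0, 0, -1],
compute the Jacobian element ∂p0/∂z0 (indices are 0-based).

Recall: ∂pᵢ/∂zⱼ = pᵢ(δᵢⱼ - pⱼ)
∂p0/∂z0 = 0.244

p = softmax(z) = [0.4223, 0.4223, 0.1554]
p0 = 0.4223

∂p0/∂z0 = p0(1 - p0) = 0.4223 × (1 - 0.4223) = 0.244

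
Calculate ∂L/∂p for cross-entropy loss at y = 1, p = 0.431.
∂L/∂p = -2.32

∂L/∂p = -y/p + (1-y)/(1-p) = -1/0.431 + 0 = -2.32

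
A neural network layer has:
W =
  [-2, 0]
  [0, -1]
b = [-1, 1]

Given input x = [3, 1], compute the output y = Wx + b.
y = [-7, 0]

Wx = [-2×3 + 0×1, 0×3 + -1×1]
   = [-6, -1]
y = Wx + b = [-6 + -1, -1 + 1] = [-7, 0]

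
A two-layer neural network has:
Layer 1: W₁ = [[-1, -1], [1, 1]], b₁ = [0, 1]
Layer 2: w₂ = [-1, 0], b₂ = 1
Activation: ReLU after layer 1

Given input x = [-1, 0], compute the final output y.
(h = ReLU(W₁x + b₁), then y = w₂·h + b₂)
y = 0

Layer 1 pre-activation: z₁ = [1, 0]
After ReLU: h = [1, 0]
Layer 2 output: y = -1×1 + 0×0 + 1 = 0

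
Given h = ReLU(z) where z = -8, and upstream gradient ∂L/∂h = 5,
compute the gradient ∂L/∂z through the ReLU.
∂L/∂z = 0

h = ReLU(-8) = 0
Since z < 0: ∂h/∂z = 0
∂L/∂z = ∂L/∂h · ∂h/∂z = 5 × 0 = 0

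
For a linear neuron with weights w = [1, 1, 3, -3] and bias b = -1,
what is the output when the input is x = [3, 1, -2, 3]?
y = -12

y = (1)(3) + (1)(1) + (3)(-2) + (-3)(3) + -1 = -12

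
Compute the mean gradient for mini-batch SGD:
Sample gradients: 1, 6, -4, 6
Average gradient = 2.25

Average = (1/4)(1 + 6 + -4 + 6) = 9/4 = 2.25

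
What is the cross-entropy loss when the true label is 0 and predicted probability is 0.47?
L = 0.6349

L = -0·log(0.47) - 1·log(0.53) = -log(0.53) = 0.6349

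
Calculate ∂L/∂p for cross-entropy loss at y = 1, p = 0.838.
∂L/∂p = -1.193

∂L/∂p = -y/p + (1-y)/(1-p) = -1/0.838 + 0 = -1.193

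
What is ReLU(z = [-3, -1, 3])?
h = [0, 0, 3]

ReLU applied element-wise: max(0,-3)=0, max(0,-1)=0, max(0,3)=3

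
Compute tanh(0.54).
0.493

tanh(0.54) = (e^(0.54) - e^(-0.54))/(e^(0.54) + e^(-0.54)) = 0.493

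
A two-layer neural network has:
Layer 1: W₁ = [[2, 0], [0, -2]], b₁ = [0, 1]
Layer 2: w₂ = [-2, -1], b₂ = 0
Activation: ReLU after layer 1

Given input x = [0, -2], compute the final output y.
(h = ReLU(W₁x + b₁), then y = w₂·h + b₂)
y = -5

Layer 1 pre-activation: z₁ = [0, 5]
After ReLU: h = [0, 5]
Layer 2 output: y = -2×0 + -1×5 + 0 = -5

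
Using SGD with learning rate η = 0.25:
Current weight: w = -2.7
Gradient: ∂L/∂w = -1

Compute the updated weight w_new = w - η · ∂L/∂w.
w_new = -2.45

w_new = w - η·∂L/∂w = -2.7 - 0.25×(-1) = -2.7 - (-0.25) = -2.45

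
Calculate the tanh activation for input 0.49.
0.4542

tanh(0.49) = (e^(0.49) - e^(-0.49))/(e^(0.49) + e^(-0.49)) = 0.4542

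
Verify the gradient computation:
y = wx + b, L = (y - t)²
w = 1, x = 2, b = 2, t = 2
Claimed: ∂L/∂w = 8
Correct

y = (1)(2) + 2 = 4
∂L/∂y = 2(y - t) = 2(4 - 2) = 4
∂y/∂w = x = 2
∂L/∂w = 4 × 2 = 8

Claimed value: 8
Correct: The correct gradient is 8.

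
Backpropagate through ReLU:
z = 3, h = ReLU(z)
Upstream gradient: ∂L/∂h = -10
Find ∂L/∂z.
∂L/∂z = -10

h = ReLU(3) = 3
Since z > 0: ∂h/∂z = 1
∂L/∂z = ∂L/∂h · ∂h/∂z = -10 × 1 = -10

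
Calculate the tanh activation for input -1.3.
-0.8617

tanh(-1.3) = (e^(-1.3) - e^(1.3))/(e^(-1.3) + e^(1.3)) = -0.8617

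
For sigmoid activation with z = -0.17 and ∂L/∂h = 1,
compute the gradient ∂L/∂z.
∂L/∂z = 0.2482

σ(-0.17) = 0.4576
σ'(-0.17) = σ(-0.17)(1 - σ(-0.17)) = 0.4576 × 0.5424 = 0.2482
∂L/∂z = ∂L/∂h · σ'(z) = 1 × 0.2482 = 0.2482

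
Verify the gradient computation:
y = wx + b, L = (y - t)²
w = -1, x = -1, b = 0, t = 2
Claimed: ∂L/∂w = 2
Correct

y = (-1)(-1) + 0 = 1
∂L/∂y = 2(y - t) = 2(1 - 2) = -2
∂y/∂w = x = -1
∂L/∂w = -2 × -1 = 2

Claimed value: 2
Correct: The correct gradient is 2.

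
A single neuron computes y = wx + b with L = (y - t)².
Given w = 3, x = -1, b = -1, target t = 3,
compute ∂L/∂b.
∂L/∂b = -14

y = wx + b = (3)(-1) + -1 = -4
∂L/∂y = 2(y - t) = 2(-4 - 3) = -14
∂y/∂b = 1
∂L/∂b = ∂L/∂y · ∂y/∂b = -14 × 1 = -14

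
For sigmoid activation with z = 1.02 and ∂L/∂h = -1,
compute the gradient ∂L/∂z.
∂L/∂z = -0.1948

σ(1.02) = 0.735
σ'(1.02) = σ(1.02)(1 - σ(1.02)) = 0.735 × 0.265 = 0.1948
∂L/∂z = ∂L/∂h · σ'(z) = -1 × 0.1948 = -0.1948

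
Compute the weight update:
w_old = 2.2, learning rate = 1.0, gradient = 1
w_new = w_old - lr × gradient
w_new = 1.2

w_new = w - η·∂L/∂w = 2.2 - 1.0×(1) = 2.2 - (1) = 1.2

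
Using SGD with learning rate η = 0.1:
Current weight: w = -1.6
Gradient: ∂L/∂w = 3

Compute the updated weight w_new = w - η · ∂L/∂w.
w_new = -1.9

w_new = w - η·∂L/∂w = -1.6 - 0.1×(3) = -1.6 - (0.3) = -1.9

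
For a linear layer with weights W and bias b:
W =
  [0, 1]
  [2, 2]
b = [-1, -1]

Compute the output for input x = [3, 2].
y = [1, 9]

Wx = [0×3 + 1×2, 2×3 + 2×2]
   = [2, 10]
y = Wx + b = [2 + -1, 10 + -1] = [1, 9]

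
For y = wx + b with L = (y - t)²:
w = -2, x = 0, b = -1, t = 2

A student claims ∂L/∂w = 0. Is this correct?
Correct

y = (-2)(0) + -1 = -1
∂L/∂y = 2(y - t) = 2(-1 - 2) = -6
∂y/∂w = x = 0
∂L/∂w = -6 × 0 = 0

Claimed value: 0
Correct: The correct gradient is 0.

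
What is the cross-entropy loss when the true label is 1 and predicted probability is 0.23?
L = 1.47

L = -1·log(0.23) - 0·log(0.77) = -log(0.23) = 1.47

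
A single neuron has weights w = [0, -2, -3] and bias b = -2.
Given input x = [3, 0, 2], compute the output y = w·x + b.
y = -8

y = (0)(3) + (-2)(0) + (-3)(2) + -2 = -8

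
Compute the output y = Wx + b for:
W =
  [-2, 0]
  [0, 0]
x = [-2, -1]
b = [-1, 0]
y = [3, 0]

Wx = [-2×-2 + 0×-1, 0×-2 + 0×-1]
   = [4, 0]
y = Wx + b = [4 + -1, 0 + 0] = [3, 0]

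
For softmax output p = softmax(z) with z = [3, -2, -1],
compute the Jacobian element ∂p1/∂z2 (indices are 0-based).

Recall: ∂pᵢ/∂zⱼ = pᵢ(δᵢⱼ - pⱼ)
∂p1/∂z2 = -0.0001175

p = softmax(z) = [0.9756, 0.006573, 0.01787]
p1 = 0.006573, p2 = 0.01787

∂p1/∂z2 = -p1 × p2 = -0.006573 × 0.01787 = -0.0001175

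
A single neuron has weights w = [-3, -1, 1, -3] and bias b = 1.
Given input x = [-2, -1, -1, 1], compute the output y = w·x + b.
y = 4

y = (-3)(-2) + (-1)(-1) + (1)(-1) + (-3)(1) + 1 = 4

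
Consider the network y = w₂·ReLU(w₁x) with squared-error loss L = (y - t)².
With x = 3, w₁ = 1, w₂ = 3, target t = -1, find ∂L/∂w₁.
∂L/∂w₁ = 180

Forward pass:
z = w₁x = 1×3 = 3
h = ReLU(3) = 3
y = w₂h = 3×3 = 9

Backward pass:
∂L/∂y = 2(y - t) = 2(9 - -1) = 20
∂y/∂h = w₂ = 3
∂h/∂z = 1 (ReLU derivative)
∂z/∂w₁ = x = 3

∂L/∂w₁ = 20 × 3 × 1 × 3 = 180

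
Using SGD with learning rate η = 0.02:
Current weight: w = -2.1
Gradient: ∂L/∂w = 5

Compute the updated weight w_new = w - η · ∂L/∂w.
w_new = -2.2

w_new = w - η·∂L/∂w = -2.1 - 0.02×(5) = -2.1 - (0.1) = -2.2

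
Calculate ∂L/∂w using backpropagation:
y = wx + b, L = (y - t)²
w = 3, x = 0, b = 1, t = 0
∂L/∂w = 0

y = wx + b = (3)(0) + 1 = 1
∂L/∂y = 2(y - t) = 2(1 - 0) = 2
∂y/∂w = x = 0
∂L/∂w = ∂L/∂y · ∂y/∂w = 2 × 0 = 0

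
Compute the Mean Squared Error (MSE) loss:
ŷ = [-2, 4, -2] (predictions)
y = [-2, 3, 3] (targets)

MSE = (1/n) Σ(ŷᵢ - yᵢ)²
MSE = 8.667

MSE = (1/3)((-2--2)² + (4-3)² + (-2-3)²) = (1/3)(0 + 1 + 25) = 8.667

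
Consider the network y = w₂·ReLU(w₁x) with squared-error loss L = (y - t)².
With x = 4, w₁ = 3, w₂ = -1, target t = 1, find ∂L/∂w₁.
∂L/∂w₁ = 104

Forward pass:
z = w₁x = 3×4 = 12
h = ReLU(12) = 12
y = w₂h = -1×12 = -12

Backward pass:
∂L/∂y = 2(y - t) = 2(-12 - 1) = -26
∂y/∂h = w₂ = -1
∂h/∂z = 1 (ReLU derivative)
∂z/∂w₁ = x = 4

∂L/∂w₁ = -26 × -1 × 1 × 4 = 104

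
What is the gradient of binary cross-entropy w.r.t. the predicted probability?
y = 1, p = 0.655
∂L/∂p = -1.527

∂L/∂p = -y/p + (1-y)/(1-p) = -1/0.655 + 0 = -1.527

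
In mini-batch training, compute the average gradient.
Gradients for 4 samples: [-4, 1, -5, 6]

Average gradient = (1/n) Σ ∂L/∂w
Average gradient = -0.5

Average = (1/4)(-4 + 1 + -5 + 6) = -2/4 = -0.5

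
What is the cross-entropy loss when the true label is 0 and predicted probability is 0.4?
L = 0.5108

L = -0·log(0.4) - 1·log(0.6) = -log(0.6) = 0.5108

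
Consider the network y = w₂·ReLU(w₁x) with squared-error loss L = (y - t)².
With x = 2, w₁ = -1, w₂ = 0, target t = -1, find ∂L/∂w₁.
∂L/∂w₁ = 0

Forward pass:
z = w₁x = -1×2 = -2
h = ReLU(-2) = 0
y = w₂h = 0×0 = 0

Backward pass:
∂L/∂y = 2(y - t) = 2(0 - -1) = 2
∂y/∂h = w₂ = 0
∂h/∂z = 0 (ReLU derivative)
∂z/∂w₁ = x = 2

∂L/∂w₁ = 2 × 0 × 0 × 2 = 0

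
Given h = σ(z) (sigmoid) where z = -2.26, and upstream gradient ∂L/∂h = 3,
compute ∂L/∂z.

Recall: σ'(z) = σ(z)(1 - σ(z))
∂L/∂z = 0.2567

σ(-2.26) = 0.09449
σ'(-2.26) = σ(-2.26)(1 - σ(-2.26)) = 0.09449 × 0.9055 = 0.08556
∂L/∂z = ∂L/∂h · σ'(z) = 3 × 0.08556 = 0.2567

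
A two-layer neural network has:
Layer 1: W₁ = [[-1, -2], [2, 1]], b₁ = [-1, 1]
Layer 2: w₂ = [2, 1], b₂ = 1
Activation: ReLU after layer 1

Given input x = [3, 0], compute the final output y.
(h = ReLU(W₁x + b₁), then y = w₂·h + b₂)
y = 8

Layer 1 pre-activation: z₁ = [-4, 7]
After ReLU: h = [0, 7]
Layer 2 output: y = 2×0 + 1×7 + 1 = 8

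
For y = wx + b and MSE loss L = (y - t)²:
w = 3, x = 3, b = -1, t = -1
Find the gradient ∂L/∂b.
∂L/∂b = 18

y = wx + b = (3)(3) + -1 = 8
∂L/∂y = 2(y - t) = 2(8 - -1) = 18
∂y/∂b = 1
∂L/∂b = ∂L/∂y · ∂y/∂b = 18 × 1 = 18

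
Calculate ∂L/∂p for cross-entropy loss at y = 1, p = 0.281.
∂L/∂p = -3.559

∂L/∂p = -y/p + (1-y)/(1-p) = -1/0.281 + 0 = -3.559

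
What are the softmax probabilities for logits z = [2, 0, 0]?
p = [0.787, 0.1065, 0.1065]

exp(z) = [7.389, 1, 1]
Sum = 9.389
p = [0.787, 0.1065, 0.1065]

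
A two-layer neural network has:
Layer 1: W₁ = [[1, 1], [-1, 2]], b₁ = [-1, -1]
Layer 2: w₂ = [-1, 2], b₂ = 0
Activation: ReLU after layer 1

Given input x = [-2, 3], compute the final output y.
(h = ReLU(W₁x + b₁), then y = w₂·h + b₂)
y = 14

Layer 1 pre-activation: z₁ = [0, 7]
After ReLU: h = [0, 7]
Layer 2 output: y = -1×0 + 2×7 + 0 = 14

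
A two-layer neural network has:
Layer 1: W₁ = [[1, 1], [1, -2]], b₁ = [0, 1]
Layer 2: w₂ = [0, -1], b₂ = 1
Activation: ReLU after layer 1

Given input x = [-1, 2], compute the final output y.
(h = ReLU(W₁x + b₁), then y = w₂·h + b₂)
y = 1

Layer 1 pre-activation: z₁ = [1, -4]
After ReLU: h = [1, 0]
Layer 2 output: y = 0×1 + -1×0 + 1 = 1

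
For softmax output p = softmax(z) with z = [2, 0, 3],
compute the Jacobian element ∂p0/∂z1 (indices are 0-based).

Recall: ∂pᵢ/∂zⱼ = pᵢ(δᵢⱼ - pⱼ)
∂p0/∂z1 = -0.009113

p = softmax(z) = [0.2595, 0.03512, 0.7054]
p0 = 0.2595, p1 = 0.03512

∂p0/∂z1 = -p0 × p1 = -0.2595 × 0.03512 = -0.009113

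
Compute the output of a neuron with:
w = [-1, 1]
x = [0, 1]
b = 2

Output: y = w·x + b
y = 3

y = (-1)(0) + (1)(1) + 2 = 3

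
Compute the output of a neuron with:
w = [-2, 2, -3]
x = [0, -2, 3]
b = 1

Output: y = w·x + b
y = -12

y = (-2)(0) + (2)(-2) + (-3)(3) + 1 = -12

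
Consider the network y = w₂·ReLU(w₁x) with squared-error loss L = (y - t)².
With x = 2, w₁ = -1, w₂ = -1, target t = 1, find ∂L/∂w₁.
∂L/∂w₁ = 0

Forward pass:
z = w₁x = -1×2 = -2
h = ReLU(-2) = 0
y = w₂h = -1×0 = 0

Backward pass:
∂L/∂y = 2(y - t) = 2(0 - 1) = -2
∂y/∂h = w₂ = -1
∂h/∂z = 0 (ReLU derivative)
∂z/∂w₁ = x = 2

∂L/∂w₁ = -2 × -1 × 0 × 2 = 0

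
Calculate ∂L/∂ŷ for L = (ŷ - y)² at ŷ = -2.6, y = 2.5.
∂L/∂ŷ = -10.2

∂L/∂ŷ = 2(ŷ - y) = 2(-2.6 - 2.5) = 2(-5.1) = -10.2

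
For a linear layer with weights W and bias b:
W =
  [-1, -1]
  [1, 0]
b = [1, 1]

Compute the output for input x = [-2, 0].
y = [3, -1]

Wx = [-1×-2 + -1×0, 1×-2 + 0×0]
   = [2, -2]
y = Wx + b = [2 + 1, -2 + 1] = [3, -1]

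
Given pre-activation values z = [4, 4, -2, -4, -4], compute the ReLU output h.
h = [4, 4, 0, 0, 0]

ReLU applied element-wise: max(0,4)=4, max(0,4)=4, max(0,-2)=0, max(0,-4)=0, max(0,-4)=0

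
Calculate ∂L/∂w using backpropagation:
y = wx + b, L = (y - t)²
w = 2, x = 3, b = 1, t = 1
∂L/∂w = 36

y = wx + b = (2)(3) + 1 = 7
∂L/∂y = 2(y - t) = 2(7 - 1) = 12
∂y/∂w = x = 3
∂L/∂w = ∂L/∂y · ∂y/∂w = 12 × 3 = 36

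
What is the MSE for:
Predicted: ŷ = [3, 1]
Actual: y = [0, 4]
MSE = 9

MSE = (1/2)((3-0)² + (1-4)²) = (1/2)(9 + 9) = 9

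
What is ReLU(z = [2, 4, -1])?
h = [2, 4, 0]

ReLU applied element-wise: max(0,2)=2, max(0,4)=4, max(0,-1)=0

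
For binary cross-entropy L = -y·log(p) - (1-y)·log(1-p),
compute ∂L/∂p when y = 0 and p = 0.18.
∂L/∂p = 1.22

∂L/∂p = -y/p + (1-y)/(1-p) = 0 + 1/0.82 = 1.22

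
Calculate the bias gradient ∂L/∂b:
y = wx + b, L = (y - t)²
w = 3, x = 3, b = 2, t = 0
∂L/∂b = 22

y = wx + b = (3)(3) + 2 = 11
∂L/∂y = 2(y - t) = 2(11 - 0) = 22
∂y/∂b = 1
∂L/∂b = ∂L/∂y · ∂y/∂b = 22 × 1 = 22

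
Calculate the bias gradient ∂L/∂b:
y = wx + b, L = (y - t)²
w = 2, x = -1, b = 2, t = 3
∂L/∂b = -6

y = wx + b = (2)(-1) + 2 = 0
∂L/∂y = 2(y - t) = 2(0 - 3) = -6
∂y/∂b = 1
∂L/∂b = ∂L/∂y · ∂y/∂b = -6 × 1 = -6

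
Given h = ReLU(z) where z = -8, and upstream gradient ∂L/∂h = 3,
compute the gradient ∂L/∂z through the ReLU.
∂L/∂z = 0

h = ReLU(-8) = 0
Since z < 0: ∂h/∂z = 0
∂L/∂z = ∂L/∂h · ∂h/∂z = 3 × 0 = 0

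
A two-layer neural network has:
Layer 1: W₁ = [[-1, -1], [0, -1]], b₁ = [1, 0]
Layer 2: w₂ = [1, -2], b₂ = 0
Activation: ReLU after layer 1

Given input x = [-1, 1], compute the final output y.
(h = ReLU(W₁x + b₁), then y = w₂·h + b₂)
y = 1

Layer 1 pre-activation: z₁ = [1, -1]
After ReLU: h = [1, 0]
Layer 2 output: y = 1×1 + -2×0 + 0 = 1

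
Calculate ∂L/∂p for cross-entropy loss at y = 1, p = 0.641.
∂L/∂p = -1.56

∂L/∂p = -y/p + (1-y)/(1-p) = -1/0.641 + 0 = -1.56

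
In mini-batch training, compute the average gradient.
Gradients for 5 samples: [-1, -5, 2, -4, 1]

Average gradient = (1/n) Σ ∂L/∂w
Average gradient = -1.4

Average = (1/5)(-1 + -5 + 2 + -4 + 1) = -7/5 = -1.4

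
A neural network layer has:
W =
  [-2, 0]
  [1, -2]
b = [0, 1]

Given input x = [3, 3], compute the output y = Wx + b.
y = [-6, -2]

Wx = [-2×3 + 0×3, 1×3 + -2×3]
   = [-6, -3]
y = Wx + b = [-6 + 0, -3 + 1] = [-6, -2]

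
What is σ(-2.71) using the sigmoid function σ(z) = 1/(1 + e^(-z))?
0.06239

sigmoid(-2.71) = 1/(1 + e^(2.71)) = 1/(1 + 15.03) = 0.06239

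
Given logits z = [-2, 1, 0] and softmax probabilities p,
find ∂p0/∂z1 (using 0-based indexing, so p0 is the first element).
∂p0/∂z1 = -0.02477

p = softmax(z) = [0.03512, 0.7054, 0.2595]
p0 = 0.03512, p1 = 0.7054

∂p0/∂z1 = -p0 × p1 = -0.03512 × 0.7054 = -0.02477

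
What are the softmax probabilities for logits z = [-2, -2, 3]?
p = [0.0066, 0.0066, 0.9867]

exp(z) = [0.1353, 0.1353, 20.09]
Sum = 20.36
p = [0.0066, 0.0066, 0.9867]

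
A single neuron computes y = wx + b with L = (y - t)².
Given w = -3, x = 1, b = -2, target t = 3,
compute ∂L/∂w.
∂L/∂w = -16

y = wx + b = (-3)(1) + -2 = -5
∂L/∂y = 2(y - t) = 2(-5 - 3) = -16
∂y/∂w = x = 1
∂L/∂w = ∂L/∂y · ∂y/∂w = -16 × 1 = -16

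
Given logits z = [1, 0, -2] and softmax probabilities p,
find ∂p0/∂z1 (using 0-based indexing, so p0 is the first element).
∂p0/∂z1 = -0.183

p = softmax(z) = [0.7054, 0.2595, 0.03512]
p0 = 0.7054, p1 = 0.2595

∂p0/∂z1 = -p0 × p1 = -0.7054 × 0.2595 = -0.183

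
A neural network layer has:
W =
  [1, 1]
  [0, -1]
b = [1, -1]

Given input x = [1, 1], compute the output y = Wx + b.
y = [3, -2]

Wx = [1×1 + 1×1, 0×1 + -1×1]
   = [2, -1]
y = Wx + b = [2 + 1, -1 + -1] = [3, -2]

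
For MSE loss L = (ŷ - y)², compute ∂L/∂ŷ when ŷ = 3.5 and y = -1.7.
∂L/∂ŷ = 10.4

∂L/∂ŷ = 2(ŷ - y) = 2(3.5 - -1.7) = 2(5.2) = 10.4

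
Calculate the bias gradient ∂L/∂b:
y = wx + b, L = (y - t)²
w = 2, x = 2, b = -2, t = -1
∂L/∂b = 6

y = wx + b = (2)(2) + -2 = 2
∂L/∂y = 2(y - t) = 2(2 - -1) = 6
∂y/∂b = 1
∂L/∂b = ∂L/∂y · ∂y/∂b = 6 × 1 = 6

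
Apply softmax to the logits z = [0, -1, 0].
p = [0.4223, 0.1554, 0.4223]

exp(z) = [1, 0.3679, 1]
Sum = 2.368
p = [0.4223, 0.1554, 0.4223]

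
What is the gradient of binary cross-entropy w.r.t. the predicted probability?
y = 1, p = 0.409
∂L/∂p = -2.445

∂L/∂p = -y/p + (1-y)/(1-p) = -1/0.409 + 0 = -2.445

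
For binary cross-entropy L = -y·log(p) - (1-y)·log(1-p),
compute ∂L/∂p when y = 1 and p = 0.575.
∂L/∂p = -1.739

∂L/∂p = -y/p + (1-y)/(1-p) = -1/0.575 + 0 = -1.739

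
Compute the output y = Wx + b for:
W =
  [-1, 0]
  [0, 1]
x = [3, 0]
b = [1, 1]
y = [-2, 1]

Wx = [-1×3 + 0×0, 0×3 + 1×0]
   = [-3, 0]
y = Wx + b = [-3 + 1, 0 + 1] = [-2, 1]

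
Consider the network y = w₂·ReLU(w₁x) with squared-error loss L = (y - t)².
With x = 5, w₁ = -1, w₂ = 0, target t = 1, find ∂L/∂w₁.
∂L/∂w₁ = 0

Forward pass:
z = w₁x = -1×5 = -5
h = ReLU(-5) = 0
y = w₂h = 0×0 = 0

Backward pass:
∂L/∂y = 2(y - t) = 2(0 - 1) = -2
∂y/∂h = w₂ = 0
∂h/∂z = 0 (ReLU derivative)
∂z/∂w₁ = x = 5

∂L/∂w₁ = -2 × 0 × 0 × 5 = 0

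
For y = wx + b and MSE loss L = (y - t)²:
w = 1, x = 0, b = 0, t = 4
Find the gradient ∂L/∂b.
∂L/∂b = -8

y = wx + b = (1)(0) + 0 = 0
∂L/∂y = 2(y - t) = 2(0 - 4) = -8
∂y/∂b = 1
∂L/∂b = ∂L/∂y · ∂y/∂b = -8 × 1 = -8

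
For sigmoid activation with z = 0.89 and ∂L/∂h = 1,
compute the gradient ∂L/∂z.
∂L/∂z = 0.2064

σ(0.89) = 0.7089
σ'(0.89) = σ(0.89)(1 - σ(0.89)) = 0.7089 × 0.2911 = 0.2064
∂L/∂z = ∂L/∂h · σ'(z) = 1 × 0.2064 = 0.2064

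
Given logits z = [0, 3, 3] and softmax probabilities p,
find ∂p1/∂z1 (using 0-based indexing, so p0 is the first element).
∂p1/∂z1 = 0.2499

p = softmax(z) = [0.02429, 0.4879, 0.4879]
p1 = 0.4879

∂p1/∂z1 = p1(1 - p1) = 0.4879 × (1 - 0.4879) = 0.2499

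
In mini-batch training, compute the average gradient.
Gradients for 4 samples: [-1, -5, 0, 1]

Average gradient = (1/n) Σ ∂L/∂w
Average gradient = -1.25

Average = (1/4)(-1 + -5 + 0 + 1) = -5/4 = -1.25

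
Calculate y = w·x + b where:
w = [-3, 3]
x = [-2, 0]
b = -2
y = 4

y = (-3)(-2) + (3)(0) + -2 = 4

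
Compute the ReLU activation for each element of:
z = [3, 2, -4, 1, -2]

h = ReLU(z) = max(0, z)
h = [3, 2, 0, 1, 0]

ReLU applied element-wise: max(0,3)=3, max(0,2)=2, max(0,-4)=0, max(0,1)=1, max(0,-2)=0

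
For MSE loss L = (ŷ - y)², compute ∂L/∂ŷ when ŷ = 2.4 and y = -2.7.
∂L/∂ŷ = 10.2

∂L/∂ŷ = 2(ŷ - y) = 2(2.4 - -2.7) = 2(5.1) = 10.2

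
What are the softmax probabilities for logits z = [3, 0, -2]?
p = [0.9465, 0.0471, 0.0064]

exp(z) = [20.09, 1, 0.1353]
Sum = 21.22
p = [0.9465, 0.0471, 0.0064]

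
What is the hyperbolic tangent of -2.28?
-0.9793

tanh(-2.28) = (e^(-2.28) - e^(2.28))/(e^(-2.28) + e^(2.28)) = -0.9793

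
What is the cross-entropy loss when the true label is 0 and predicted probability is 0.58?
L = 0.8675

L = -0·log(0.58) - 1·log(0.42) = -log(0.42) = 0.8675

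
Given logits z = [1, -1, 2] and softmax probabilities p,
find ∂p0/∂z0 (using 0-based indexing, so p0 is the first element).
∂p0/∂z0 = 0.1922

p = softmax(z) = [0.2595, 0.03512, 0.7054]
p0 = 0.2595

∂p0/∂z0 = p0(1 - p0) = 0.2595 × (1 - 0.2595) = 0.1922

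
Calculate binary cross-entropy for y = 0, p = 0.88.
L = 2.12

L = -0·log(0.88) - 1·log(0.12) = -log(0.12) = 2.12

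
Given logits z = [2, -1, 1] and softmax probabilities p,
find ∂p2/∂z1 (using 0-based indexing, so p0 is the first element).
∂p2/∂z1 = -0.009113

p = softmax(z) = [0.7054, 0.03512, 0.2595]
p2 = 0.2595, p1 = 0.03512

∂p2/∂z1 = -p2 × p1 = -0.2595 × 0.03512 = -0.009113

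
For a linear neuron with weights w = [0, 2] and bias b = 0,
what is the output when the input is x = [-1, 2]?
y = 4

y = (0)(-1) + (2)(2) + 0 = 4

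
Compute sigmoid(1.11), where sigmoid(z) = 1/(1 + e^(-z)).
0.7521

sigmoid(1.11) = 1/(1 + e^(-1.11)) = 1/(1 + 0.3296) = 0.7521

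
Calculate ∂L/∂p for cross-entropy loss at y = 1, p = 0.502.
∂L/∂p = -1.992

∂L/∂p = -y/p + (1-y)/(1-p) = -1/0.502 + 0 = -1.992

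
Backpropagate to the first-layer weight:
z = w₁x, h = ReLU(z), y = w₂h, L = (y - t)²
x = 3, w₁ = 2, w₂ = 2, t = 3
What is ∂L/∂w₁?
∂L/∂w₁ = 108

Forward pass:
z = w₁x = 2×3 = 6
h = ReLU(6) = 6
y = w₂h = 2×6 = 12

Backward pass:
∂L/∂y = 2(y - t) = 2(12 - 3) = 18
∂y/∂h = w₂ = 2
∂h/∂z = 1 (ReLU derivative)
∂z/∂w₁ = x = 3

∂L/∂w₁ = 18 × 2 × 1 × 3 = 108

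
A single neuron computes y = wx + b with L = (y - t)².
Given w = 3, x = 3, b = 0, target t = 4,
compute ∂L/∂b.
∂L/∂b = 10

y = wx + b = (3)(3) + 0 = 9
∂L/∂y = 2(y - t) = 2(9 - 4) = 10
∂y/∂b = 1
∂L/∂b = ∂L/∂y · ∂y/∂b = 10 × 1 = 10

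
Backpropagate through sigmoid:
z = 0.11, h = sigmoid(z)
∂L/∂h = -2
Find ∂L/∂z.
∂L/∂z = -0.4985

σ(0.11) = 0.5275
σ'(0.11) = σ(0.11)(1 - σ(0.11)) = 0.5275 × 0.4725 = 0.2492
∂L/∂z = ∂L/∂h · σ'(z) = -2 × 0.2492 = -0.4985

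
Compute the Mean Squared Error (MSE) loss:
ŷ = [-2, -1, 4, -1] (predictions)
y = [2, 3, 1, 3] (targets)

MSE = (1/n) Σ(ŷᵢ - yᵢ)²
MSE = 14.25

MSE = (1/4)((-2-2)² + (-1-3)² + (4-1)² + (-1-3)²) = (1/4)(16 + 16 + 9 + 16) = 14.25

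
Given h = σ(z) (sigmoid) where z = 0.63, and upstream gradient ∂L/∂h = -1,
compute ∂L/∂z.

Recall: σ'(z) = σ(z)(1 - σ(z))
∂L/∂z = -0.2267

σ(0.63) = 0.6525
σ'(0.63) = σ(0.63)(1 - σ(0.63)) = 0.6525 × 0.3475 = 0.2267
∂L/∂z = ∂L/∂h · σ'(z) = -1 × 0.2267 = -0.2267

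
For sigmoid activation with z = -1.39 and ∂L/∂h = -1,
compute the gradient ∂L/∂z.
∂L/∂z = -0.1596

σ(-1.39) = 0.1994
σ'(-1.39) = σ(-1.39)(1 - σ(-1.39)) = 0.1994 × 0.8006 = 0.1596
∂L/∂z = ∂L/∂h · σ'(z) = -1 × 0.1596 = -0.1596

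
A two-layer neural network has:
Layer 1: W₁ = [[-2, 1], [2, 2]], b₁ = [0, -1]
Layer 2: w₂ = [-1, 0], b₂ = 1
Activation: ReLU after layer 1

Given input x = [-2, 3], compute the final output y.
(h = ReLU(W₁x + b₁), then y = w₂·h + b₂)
y = -6

Layer 1 pre-activation: z₁ = [7, 1]
After ReLU: h = [7, 1]
Layer 2 output: y = -1×7 + 0×1 + 1 = -6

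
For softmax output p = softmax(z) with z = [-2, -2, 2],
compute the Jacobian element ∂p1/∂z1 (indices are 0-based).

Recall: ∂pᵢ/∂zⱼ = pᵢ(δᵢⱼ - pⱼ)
∂p1/∂z1 = 0.01736

p = softmax(z) = [0.01767, 0.01767, 0.9647]
p1 = 0.01767

∂p1/∂z1 = p1(1 - p1) = 0.01767 × (1 - 0.01767) = 0.01736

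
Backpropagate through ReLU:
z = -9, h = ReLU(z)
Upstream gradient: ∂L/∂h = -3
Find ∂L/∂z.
∂L/∂z = 0

h = ReLU(-9) = 0
Since z < 0: ∂h/∂z = 0
∂L/∂z = ∂L/∂h · ∂h/∂z = -3 × 0 = 0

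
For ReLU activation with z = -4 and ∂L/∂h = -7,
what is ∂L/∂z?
∂L/∂z = 0

h = ReLU(-4) = 0
Since z < 0: ∂h/∂z = 0
∂L/∂z = ∂L/∂h · ∂h/∂z = -7 × 0 = 0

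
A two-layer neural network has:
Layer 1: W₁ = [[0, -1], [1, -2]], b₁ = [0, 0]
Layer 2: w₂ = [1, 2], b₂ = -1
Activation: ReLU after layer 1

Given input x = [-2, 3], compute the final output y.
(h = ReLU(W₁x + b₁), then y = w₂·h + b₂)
y = -1

Layer 1 pre-activation: z₁ = [-3, -8]
After ReLU: h = [0, 0]
Layer 2 output: y = 1×0 + 2×0 + -1 = -1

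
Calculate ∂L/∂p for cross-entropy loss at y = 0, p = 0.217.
∂L/∂p = 1.277

∂L/∂p = -y/p + (1-y)/(1-p) = 0 + 1/0.783 = 1.277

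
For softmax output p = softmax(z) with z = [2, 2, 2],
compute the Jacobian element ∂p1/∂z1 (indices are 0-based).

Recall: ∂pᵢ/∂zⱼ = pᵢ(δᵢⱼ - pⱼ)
∂p1/∂z1 = 0.2222

p = softmax(z) = [0.3333, 0.3333, 0.3333]
p1 = 0.3333

∂p1/∂z1 = p1(1 - p1) = 0.3333 × (1 - 0.3333) = 0.2222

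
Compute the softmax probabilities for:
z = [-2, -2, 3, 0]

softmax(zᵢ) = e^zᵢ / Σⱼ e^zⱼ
p = [0.0063, 0.0063, 0.9405, 0.0468]

exp(z) = [0.1353, 0.1353, 20.09, 1]
Sum = 21.36
p = [0.0063, 0.0063, 0.9405, 0.0468]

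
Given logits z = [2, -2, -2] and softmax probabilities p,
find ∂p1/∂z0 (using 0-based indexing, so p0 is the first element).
∂p1/∂z0 = -0.01704

p = softmax(z) = [0.9647, 0.01767, 0.01767]
p1 = 0.01767, p0 = 0.9647

∂p1/∂z0 = -p1 × p0 = -0.01767 × 0.9647 = -0.01704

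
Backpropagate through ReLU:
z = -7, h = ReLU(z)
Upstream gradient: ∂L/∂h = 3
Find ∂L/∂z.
∂L/∂z = 0

h = ReLU(-7) = 0
Since z < 0: ∂h/∂z = 0
∂L/∂z = ∂L/∂h · ∂h/∂z = 3 × 0 = 0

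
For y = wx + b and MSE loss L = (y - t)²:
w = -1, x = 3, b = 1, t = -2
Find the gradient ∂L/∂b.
∂L/∂b = 0

y = wx + b = (-1)(3) + 1 = -2
∂L/∂y = 2(y - t) = 2(-2 - -2) = 0
∂y/∂b = 1
∂L/∂b = ∂L/∂y · ∂y/∂b = 0 × 1 = 0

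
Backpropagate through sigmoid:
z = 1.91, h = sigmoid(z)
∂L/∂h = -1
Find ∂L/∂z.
∂L/∂z = -0.1123

σ(1.91) = 0.871
σ'(1.91) = σ(1.91)(1 - σ(1.91)) = 0.871 × 0.129 = 0.1123
∂L/∂z = ∂L/∂h · σ'(z) = -1 × 0.1123 = -0.1123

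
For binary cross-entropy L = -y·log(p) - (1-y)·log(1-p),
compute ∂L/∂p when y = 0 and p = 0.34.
∂L/∂p = 1.515

∂L/∂p = -y/p + (1-y)/(1-p) = 0 + 1/0.66 = 1.515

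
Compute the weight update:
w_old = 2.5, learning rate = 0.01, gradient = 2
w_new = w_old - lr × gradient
w_new = 2.48

w_new = w - η·∂L/∂w = 2.5 - 0.01×(2) = 2.5 - (0.02) = 2.48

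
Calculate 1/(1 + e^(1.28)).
0.2176

sigmoid(-1.28) = 1/(1 + e^(1.28)) = 1/(1 + 3.597) = 0.2176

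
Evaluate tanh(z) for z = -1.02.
-0.7699

tanh(-1.02) = (e^(-1.02) - e^(1.02))/(e^(-1.02) + e^(1.02)) = -0.7699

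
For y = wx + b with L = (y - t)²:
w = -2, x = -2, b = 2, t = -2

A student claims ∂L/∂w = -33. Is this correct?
Incorrect

y = (-2)(-2) + 2 = 6
∂L/∂y = 2(y - t) = 2(6 - -2) = 16
∂y/∂w = x = -2
∂L/∂w = 16 × -2 = -32

Claimed value: -33
Incorrect: The correct gradient is -32.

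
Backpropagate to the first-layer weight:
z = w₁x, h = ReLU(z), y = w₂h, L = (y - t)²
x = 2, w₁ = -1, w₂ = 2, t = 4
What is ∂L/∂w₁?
∂L/∂w₁ = 0

Forward pass:
z = w₁x = -1×2 = -2
h = ReLU(-2) = 0
y = w₂h = 2×0 = 0

Backward pass:
∂L/∂y = 2(y - t) = 2(0 - 4) = -8
∂y/∂h = w₂ = 2
∂h/∂z = 0 (ReLU derivative)
∂z/∂w₁ = x = 2

∂L/∂w₁ = -8 × 2 × 0 × 2 = 0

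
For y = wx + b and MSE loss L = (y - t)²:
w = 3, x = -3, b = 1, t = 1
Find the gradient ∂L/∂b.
∂L/∂b = -18

y = wx + b = (3)(-3) + 1 = -8
∂L/∂y = 2(y - t) = 2(-8 - 1) = -18
∂y/∂b = 1
∂L/∂b = ∂L/∂y · ∂y/∂b = -18 × 1 = -18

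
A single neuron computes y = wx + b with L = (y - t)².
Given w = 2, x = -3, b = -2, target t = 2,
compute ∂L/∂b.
∂L/∂b = -20

y = wx + b = (2)(-3) + -2 = -8
∂L/∂y = 2(y - t) = 2(-8 - 2) = -20
∂y/∂b = 1
∂L/∂b = ∂L/∂y · ∂y/∂b = -20 × 1 = -20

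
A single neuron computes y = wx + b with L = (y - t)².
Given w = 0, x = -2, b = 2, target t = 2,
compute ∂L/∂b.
∂L/∂b = 0

y = wx + b = (0)(-2) + 2 = 2
∂L/∂y = 2(y - t) = 2(2 - 2) = 0
∂y/∂b = 1
∂L/∂b = ∂L/∂y · ∂y/∂b = 0 × 1 = 0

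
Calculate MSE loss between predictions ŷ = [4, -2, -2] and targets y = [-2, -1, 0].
MSE = 13.67

MSE = (1/3)((4--2)² + (-2--1)² + (-2-0)²) = (1/3)(36 + 1 + 4) = 13.67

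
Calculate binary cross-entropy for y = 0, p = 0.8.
L = 1.609

L = -0·log(0.8) - 1·log(0.2) = -log(0.2) = 1.609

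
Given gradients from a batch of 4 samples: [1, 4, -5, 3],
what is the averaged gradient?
Average gradient = 0.75

Average = (1/4)(1 + 4 + -5 + 3) = 3/4 = 0.75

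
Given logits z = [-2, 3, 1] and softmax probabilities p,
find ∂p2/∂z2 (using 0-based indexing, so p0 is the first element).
∂p2/∂z2 = 0.1045

p = softmax(z) = [0.0059, 0.8756, 0.1185]
p2 = 0.1185

∂p2/∂z2 = p2(1 - p2) = 0.1185 × (1 - 0.1185) = 0.1045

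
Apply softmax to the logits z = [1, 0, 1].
p = [0.4223, 0.1554, 0.4223]

exp(z) = [2.718, 1, 2.718]
Sum = 6.437
p = [0.4223, 0.1554, 0.4223]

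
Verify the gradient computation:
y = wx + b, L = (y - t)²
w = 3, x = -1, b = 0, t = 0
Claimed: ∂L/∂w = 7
Incorrect

y = (3)(-1) + 0 = -3
∂L/∂y = 2(y - t) = 2(-3 - 0) = -6
∂y/∂w = x = -1
∂L/∂w = -6 × -1 = 6

Claimed value: 7
Incorrect: The correct gradient is 6.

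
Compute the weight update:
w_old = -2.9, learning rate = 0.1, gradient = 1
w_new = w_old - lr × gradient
w_new = -3

w_new = w - η·∂L/∂w = -2.9 - 0.1×(1) = -2.9 - (0.1) = -3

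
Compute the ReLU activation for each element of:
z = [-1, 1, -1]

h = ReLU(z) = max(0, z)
h = [0, 1, 0]

ReLU applied element-wise: max(0,-1)=0, max(0,1)=1, max(0,-1)=0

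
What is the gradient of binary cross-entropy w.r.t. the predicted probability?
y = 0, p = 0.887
∂L/∂p = 8.85

∂L/∂p = -y/p + (1-y)/(1-p) = 0 + 1/0.113 = 8.85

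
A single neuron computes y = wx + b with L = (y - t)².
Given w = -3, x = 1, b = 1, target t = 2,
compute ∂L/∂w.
∂L/∂w = -8

y = wx + b = (-3)(1) + 1 = -2
∂L/∂y = 2(y - t) = 2(-2 - 2) = -8
∂y/∂w = x = 1
∂L/∂w = ∂L/∂y · ∂y/∂w = -8 × 1 = -8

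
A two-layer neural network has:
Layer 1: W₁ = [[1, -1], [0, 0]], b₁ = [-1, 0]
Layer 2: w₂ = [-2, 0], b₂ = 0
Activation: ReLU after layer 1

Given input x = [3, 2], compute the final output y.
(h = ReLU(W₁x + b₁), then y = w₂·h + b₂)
y = 0

Layer 1 pre-activation: z₁ = [0, 0]
After ReLU: h = [0, 0]
Layer 2 output: y = -2×0 + 0×0 + 0 = 0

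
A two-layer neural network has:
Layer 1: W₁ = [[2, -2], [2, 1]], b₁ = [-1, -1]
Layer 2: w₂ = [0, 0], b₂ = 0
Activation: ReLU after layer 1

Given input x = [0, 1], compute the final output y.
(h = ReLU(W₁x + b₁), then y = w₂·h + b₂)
y = 0

Layer 1 pre-activation: z₁ = [-3, 0]
After ReLU: h = [0, 0]
Layer 2 output: y = 0×0 + 0×0 + 0 = 0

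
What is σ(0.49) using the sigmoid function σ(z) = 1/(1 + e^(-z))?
0.6201

sigmoid(0.49) = 1/(1 + e^(-0.49)) = 1/(1 + 0.6126) = 0.6201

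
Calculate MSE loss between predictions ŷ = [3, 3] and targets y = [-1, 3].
MSE = 8

MSE = (1/2)((3--1)² + (3-3)²) = (1/2)(16 + 0) = 8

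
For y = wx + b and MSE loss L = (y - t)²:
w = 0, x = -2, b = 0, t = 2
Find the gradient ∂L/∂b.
∂L/∂b = -4

y = wx + b = (0)(-2) + 0 = 0
∂L/∂y = 2(y - t) = 2(0 - 2) = -4
∂y/∂b = 1
∂L/∂b = ∂L/∂y · ∂y/∂b = -4 × 1 = -4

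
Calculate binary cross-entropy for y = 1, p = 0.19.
L = 1.661

L = -1·log(0.19) - 0·log(0.81) = -log(0.19) = 1.661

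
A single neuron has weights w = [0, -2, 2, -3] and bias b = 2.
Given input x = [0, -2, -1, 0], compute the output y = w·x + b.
y = 4

y = (0)(0) + (-2)(-2) + (2)(-1) + (-3)(0) + 2 = 4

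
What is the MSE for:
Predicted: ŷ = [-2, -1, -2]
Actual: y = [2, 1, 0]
MSE = 8

MSE = (1/3)((-2-2)² + (-1-1)² + (-2-0)²) = (1/3)(16 + 4 + 4) = 8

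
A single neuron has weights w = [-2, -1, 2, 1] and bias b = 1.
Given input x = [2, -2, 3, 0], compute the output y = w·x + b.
y = 5

y = (-2)(2) + (-1)(-2) + (2)(3) + (1)(0) + 1 = 5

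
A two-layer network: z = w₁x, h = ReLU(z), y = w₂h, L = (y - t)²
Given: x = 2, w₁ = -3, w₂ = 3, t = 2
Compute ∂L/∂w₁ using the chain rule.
∂L/∂w₁ = 0

Forward pass:
z = w₁x = -3×2 = -6
h = ReLU(-6) = 0
y = w₂h = 3×0 = 0

Backward pass:
∂L/∂y = 2(y - t) = 2(0 - 2) = -4
∂y/∂h = w₂ = 3
∂h/∂z = 0 (ReLU derivative)
∂z/∂w₁ = x = 2

∂L/∂w₁ = -4 × 3 × 0 × 2 = 0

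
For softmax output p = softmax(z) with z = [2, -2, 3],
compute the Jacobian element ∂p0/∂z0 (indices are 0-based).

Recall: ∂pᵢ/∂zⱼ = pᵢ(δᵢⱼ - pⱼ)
∂p0/∂z0 = 0.196

p = softmax(z) = [0.2676, 0.004902, 0.7275]
p0 = 0.2676

∂p0/∂z0 = p0(1 - p0) = 0.2676 × (1 - 0.2676) = 0.196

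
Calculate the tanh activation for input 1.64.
0.9275

tanh(1.64) = (e^(1.64) - e^(-1.64))/(e^(1.64) + e^(-1.64)) = 0.9275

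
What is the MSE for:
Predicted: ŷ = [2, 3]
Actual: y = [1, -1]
MSE = 8.5

MSE = (1/2)((2-1)² + (3--1)²) = (1/2)(1 + 16) = 8.5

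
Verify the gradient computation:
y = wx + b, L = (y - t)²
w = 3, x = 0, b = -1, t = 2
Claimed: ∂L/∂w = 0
Correct

y = (3)(0) + -1 = -1
∂L/∂y = 2(y - t) = 2(-1 - 2) = -6
∂y/∂w = x = 0
∂L/∂w = -6 × 0 = 0

Claimed value: 0
Correct: The correct gradient is 0.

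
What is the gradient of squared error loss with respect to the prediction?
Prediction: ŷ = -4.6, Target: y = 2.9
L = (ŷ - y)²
∂L/∂ŷ = -15.0

∂L/∂ŷ = 2(ŷ - y) = 2(-4.6 - 2.9) = 2(-7.5) = -15.0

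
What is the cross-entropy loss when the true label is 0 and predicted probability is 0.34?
L = 0.4155

L = -0·log(0.34) - 1·log(0.66) = -log(0.66) = 0.4155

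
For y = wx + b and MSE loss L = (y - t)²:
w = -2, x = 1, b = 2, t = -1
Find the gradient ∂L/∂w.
∂L/∂w = 2

y = wx + b = (-2)(1) + 2 = 0
∂L/∂y = 2(y - t) = 2(0 - -1) = 2
∂y/∂w = x = 1
∂L/∂w = ∂L/∂y · ∂y/∂w = 2 × 1 = 2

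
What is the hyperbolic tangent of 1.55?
0.9138

tanh(1.55) = (e^(1.55) - e^(-1.55))/(e^(1.55) + e^(-1.55)) = 0.9138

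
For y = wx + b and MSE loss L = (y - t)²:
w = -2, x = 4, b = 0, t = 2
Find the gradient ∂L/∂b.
∂L/∂b = -20

y = wx + b = (-2)(4) + 0 = -8
∂L/∂y = 2(y - t) = 2(-8 - 2) = -20
∂y/∂b = 1
∂L/∂b = ∂L/∂y · ∂y/∂b = -20 × 1 = -20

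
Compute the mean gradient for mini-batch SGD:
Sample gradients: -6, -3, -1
Average gradient = -3.333

Average = (1/3)(-6 + -3 + -1) = -10/3 = -3.333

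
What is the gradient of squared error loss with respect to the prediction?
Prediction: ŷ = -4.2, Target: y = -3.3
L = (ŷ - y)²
∂L/∂ŷ = -1.8

∂L/∂ŷ = 2(ŷ - y) = 2(-4.2 - -3.3) = 2(-0.9) = -1.8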